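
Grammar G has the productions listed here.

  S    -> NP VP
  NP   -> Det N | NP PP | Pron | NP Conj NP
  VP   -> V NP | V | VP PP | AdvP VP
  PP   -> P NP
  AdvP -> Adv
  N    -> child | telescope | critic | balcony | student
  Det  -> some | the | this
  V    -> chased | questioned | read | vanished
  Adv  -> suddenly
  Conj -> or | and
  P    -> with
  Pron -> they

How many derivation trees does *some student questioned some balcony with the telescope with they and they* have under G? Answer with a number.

9

Two of the 9 distinct bracketings:
[S [NP [Det some] [N student]] [VP [V questioned] [NP [NP [Det some] [N balcony]] [PP [P with] [NP [NP [Det the] [N telescope]] [PP [P with] [NP [NP [Pron they]] [Conj and] [NP [Pron they]]]]]]]]]
[S [NP [Det some] [N student]] [VP [V questioned] [NP [NP [Det some] [N balcony]] [PP [P with] [NP [NP [NP [Det the] [N telescope]] [PP [P with] [NP [Pron they]]]] [Conj and] [NP [Pron they]]]]]]]
The trees differ in how a recursive rule is bracketed over the same span.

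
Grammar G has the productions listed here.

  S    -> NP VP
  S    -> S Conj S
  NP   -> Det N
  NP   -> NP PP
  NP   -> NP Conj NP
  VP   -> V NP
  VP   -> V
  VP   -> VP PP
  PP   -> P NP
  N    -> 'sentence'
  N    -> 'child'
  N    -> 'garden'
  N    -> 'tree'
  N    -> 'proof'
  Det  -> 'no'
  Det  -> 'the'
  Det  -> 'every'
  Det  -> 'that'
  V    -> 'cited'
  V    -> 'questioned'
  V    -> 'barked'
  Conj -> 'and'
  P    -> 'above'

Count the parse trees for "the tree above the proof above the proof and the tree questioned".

5

Two of the 5 distinct bracketings:
[S [NP [NP [Det the] [N tree]] [PP [P above] [NP [NP [Det the] [N proof]] [PP [P above] [NP [NP [Det the] [N proof]] [Conj and] [NP [Det the] [N tree]]]]]]] [VP [V questioned]]]
[S [NP [NP [Det the] [N tree]] [PP [P above] [NP [NP [NP [Det the] [N proof]] [PP [P above] [NP [Det the] [N proof]]]] [Conj and] [NP [Det the] [N tree]]]]] [VP [V questioned]]]
The trees differ in how a recursive rule is bracketed over the same span.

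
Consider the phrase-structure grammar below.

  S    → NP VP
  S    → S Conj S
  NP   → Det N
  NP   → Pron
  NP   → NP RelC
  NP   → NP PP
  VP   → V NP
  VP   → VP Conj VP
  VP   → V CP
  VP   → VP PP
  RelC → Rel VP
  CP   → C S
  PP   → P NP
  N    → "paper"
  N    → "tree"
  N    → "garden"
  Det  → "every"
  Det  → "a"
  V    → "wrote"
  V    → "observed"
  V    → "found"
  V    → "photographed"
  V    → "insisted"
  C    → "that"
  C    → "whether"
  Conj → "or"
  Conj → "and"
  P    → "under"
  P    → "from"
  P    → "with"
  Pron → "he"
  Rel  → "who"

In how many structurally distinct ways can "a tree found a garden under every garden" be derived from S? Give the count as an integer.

2

The two bracketings:
[S [NP [Det a] [N tree]] [VP [V found] [NP [NP [Det a] [N garden]] [PP [P under] [NP [Det every] [N garden]]]]]]
[S [NP [Det a] [N tree]] [VP [VP [V found] [NP [Det a] [N garden]]] [PP [P under] [NP [Det every] [N garden]]]]]
The difference turns on whether NP → NP PP is used at the relevant span, versus an alternative expansion of NP.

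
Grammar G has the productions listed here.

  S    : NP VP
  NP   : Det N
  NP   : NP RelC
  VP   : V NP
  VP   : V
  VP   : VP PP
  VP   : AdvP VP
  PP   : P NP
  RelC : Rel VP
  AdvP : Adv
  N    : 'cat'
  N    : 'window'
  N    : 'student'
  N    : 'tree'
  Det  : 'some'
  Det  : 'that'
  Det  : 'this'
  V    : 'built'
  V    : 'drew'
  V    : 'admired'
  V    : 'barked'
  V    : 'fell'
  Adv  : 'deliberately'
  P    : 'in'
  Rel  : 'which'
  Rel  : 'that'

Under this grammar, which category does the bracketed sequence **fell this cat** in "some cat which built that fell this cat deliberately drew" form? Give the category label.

VP

[S [NP [NP [NP [Det some] [N cat]] [RelC [Rel which] [VP [V built]]]] [RelC [Rel that] [VP [V fell] [NP [Det this] [N cat]]]]] [VP [AdvP [Adv deliberately]] [VP [V drew]]]]
The span 'fell this cat' is the VP node built by VP → V NP.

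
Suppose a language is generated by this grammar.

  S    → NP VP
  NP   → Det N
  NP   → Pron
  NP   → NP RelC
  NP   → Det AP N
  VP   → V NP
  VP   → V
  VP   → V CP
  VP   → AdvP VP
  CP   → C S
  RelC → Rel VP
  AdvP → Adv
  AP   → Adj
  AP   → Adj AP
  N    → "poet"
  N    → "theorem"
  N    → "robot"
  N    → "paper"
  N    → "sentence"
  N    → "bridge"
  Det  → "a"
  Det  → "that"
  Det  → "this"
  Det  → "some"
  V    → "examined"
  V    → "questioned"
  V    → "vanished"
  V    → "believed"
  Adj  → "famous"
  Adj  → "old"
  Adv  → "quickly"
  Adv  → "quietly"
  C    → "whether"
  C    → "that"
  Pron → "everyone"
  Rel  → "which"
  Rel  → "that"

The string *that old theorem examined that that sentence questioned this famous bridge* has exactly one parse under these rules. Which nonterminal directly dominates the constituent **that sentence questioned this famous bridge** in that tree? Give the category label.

S
  NP
    Det: that
    AP
      Adj: old
    N: theorem
  VP
    V: examined
    CP
      C: that
      S
        NP
          Det: that
          N: sentence
        VP
          V: questioned
          NP
            Det: this
            AP
              Adj: famous
            N: bridge
The span 'that sentence questioned this famous bridge' is the S node built by S → NP VP.
Its mother is the CP built by CP → C S.

CP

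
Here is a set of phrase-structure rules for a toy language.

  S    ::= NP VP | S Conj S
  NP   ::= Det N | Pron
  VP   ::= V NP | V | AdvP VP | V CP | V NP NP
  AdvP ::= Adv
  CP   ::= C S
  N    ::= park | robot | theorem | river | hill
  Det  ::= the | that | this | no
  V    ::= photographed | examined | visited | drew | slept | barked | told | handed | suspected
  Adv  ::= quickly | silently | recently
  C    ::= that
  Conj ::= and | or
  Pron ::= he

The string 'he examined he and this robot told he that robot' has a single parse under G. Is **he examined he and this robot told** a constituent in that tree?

[S [S [NP [Pron he]] [VP [V examined] [NP [Pron he]]]] [Conj and] [S [NP [Det this] [N robot]] [VP [V told] [NP [Pron he]] [NP [Det that] [N robot]]]]]
The smallest constituent containing 'he examined he and this robot told' is the S spanning 'he examined he and this robot told he that robot'; no single node in the tree dominates exactly the given words.

No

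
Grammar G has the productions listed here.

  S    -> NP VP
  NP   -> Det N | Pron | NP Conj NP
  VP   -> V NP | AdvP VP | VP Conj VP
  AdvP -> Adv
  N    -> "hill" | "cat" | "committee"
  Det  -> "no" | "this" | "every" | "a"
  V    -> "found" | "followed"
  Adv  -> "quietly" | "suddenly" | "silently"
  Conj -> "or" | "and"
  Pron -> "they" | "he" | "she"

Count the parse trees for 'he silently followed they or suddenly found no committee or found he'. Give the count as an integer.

Two of the 7 distinct bracketings:
[S [NP [Pron he]] [VP [AdvP [Adv silently]] [VP [VP [V followed] [NP [Pron they]]] [Conj or] [VP [AdvP [Adv suddenly]] [VP [VP [V found] [NP [Det no] [N committee]]] [Conj or] [VP [V found] [NP [Pron he]]]]]]]]
[S [NP [Pron he]] [VP [AdvP [Adv silently]] [VP [VP [V followed] [NP [Pron they]]] [Conj or] [VP [VP [AdvP [Adv suddenly]] [VP [V found] [NP [Det no] [N committee]]]] [Conj or] [VP [V found] [NP [Pron he]]]]]]]
The trees differ in how a recursive rule is bracketed over the same span.

7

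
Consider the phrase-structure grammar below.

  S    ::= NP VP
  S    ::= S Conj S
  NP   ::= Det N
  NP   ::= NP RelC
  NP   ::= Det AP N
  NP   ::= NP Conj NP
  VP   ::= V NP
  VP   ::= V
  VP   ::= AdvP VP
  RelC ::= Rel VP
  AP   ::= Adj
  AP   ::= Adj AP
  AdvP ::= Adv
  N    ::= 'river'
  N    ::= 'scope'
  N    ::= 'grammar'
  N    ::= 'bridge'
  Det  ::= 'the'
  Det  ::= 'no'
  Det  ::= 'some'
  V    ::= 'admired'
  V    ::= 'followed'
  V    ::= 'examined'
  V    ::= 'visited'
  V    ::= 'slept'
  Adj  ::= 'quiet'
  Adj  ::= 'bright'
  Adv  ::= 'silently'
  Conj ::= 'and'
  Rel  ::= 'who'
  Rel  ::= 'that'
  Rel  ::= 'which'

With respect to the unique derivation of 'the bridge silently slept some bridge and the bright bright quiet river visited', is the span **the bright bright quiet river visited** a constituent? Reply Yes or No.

[S [S [NP [Det the] [N bridge]] [VP [AdvP [Adv silently]] [VP [V slept] [NP [Det some] [N bridge]]]]] [Conj and] [S [NP [Det the] [AP [Adj bright] [AP [Adj bright] [AP [Adj quiet]]]] [N river]] [VP [V visited]]]]
The words 'the bright bright quiet river visited' are exhaustively dominated by a single S node (built by S → NP VP), so they form a constituent.

Yes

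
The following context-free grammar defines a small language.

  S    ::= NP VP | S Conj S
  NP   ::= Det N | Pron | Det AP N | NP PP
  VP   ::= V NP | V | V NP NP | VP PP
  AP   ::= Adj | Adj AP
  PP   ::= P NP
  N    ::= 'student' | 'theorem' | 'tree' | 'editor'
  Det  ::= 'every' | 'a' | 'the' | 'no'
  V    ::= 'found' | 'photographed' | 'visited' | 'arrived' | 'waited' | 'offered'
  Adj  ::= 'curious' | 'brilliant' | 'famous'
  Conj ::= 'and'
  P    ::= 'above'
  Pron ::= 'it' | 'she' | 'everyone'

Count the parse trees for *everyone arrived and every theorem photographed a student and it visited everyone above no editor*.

Two of the 4 distinct bracketings:
[S [S [NP [Pron everyone]] [VP [V arrived]]] [Conj and] [S [S [NP [Det every] [N theorem]] [VP [V photographed] [NP [Det a] [N student]]]] [Conj and] [S [NP [Pron it]] [VP [V visited] [NP [NP [Pron everyone]] [PP [P above] [NP [Det no] [N editor]]]]]]]]
[S [S [NP [Pron everyone]] [VP [V arrived]]] [Conj and] [S [S [NP [Det every] [N theorem]] [VP [V photographed] [NP [Det a] [N student]]]] [Conj and] [S [NP [Pron it]] [VP [VP [V visited] [NP [Pron everyone]]] [PP [P above] [NP [Det no] [N editor]]]]]]]
The difference turns on whether NP → NP PP is used at the relevant span, versus an alternative expansion of NP.

4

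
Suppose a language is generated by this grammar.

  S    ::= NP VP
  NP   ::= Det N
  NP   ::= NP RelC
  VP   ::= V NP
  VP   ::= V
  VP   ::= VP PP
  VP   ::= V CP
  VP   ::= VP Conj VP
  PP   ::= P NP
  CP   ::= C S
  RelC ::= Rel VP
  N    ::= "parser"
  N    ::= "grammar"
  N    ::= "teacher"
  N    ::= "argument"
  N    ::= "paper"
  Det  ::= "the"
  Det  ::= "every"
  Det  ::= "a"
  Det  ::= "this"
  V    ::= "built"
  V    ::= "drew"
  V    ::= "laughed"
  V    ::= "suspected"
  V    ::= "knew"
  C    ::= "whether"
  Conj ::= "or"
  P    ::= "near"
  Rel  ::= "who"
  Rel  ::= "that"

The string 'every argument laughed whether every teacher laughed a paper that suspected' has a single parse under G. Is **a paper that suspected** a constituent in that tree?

[S [NP [Det every] [N argument]] [VP [V laughed] [CP [C whether] [S [NP [Det every] [N teacher]] [VP [V laughed] [NP [NP [Det a] [N paper]] [RelC [Rel that] [VP [V suspected]]]]]]]]]
The words 'a paper that suspected' are exhaustively dominated by a single NP node (built by NP → NP RelC), so they form a constituent.

Yes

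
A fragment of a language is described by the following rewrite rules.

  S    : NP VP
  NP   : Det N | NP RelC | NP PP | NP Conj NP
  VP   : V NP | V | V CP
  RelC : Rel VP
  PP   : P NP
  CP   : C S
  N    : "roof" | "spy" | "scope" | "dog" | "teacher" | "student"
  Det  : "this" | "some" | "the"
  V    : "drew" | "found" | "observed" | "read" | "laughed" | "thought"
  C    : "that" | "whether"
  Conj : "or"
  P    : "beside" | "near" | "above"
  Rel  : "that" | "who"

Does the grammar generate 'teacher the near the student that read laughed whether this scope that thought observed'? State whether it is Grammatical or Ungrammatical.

Ungrammatical

An N word can never sit immediately before a Det word in any string this grammar generates, so the substring 'teacher the' rules out a derivation.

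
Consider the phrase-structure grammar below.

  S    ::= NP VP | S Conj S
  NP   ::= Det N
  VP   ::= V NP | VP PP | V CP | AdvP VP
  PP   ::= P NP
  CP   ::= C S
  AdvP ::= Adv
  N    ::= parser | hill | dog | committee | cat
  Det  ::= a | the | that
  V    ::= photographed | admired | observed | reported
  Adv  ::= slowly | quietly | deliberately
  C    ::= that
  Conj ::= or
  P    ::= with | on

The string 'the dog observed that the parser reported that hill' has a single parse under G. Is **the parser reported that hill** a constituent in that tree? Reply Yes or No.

[S [NP [Det the] [N dog]] [VP [V observed] [CP [C that] [S [NP [Det the] [N parser]] [VP [V reported] [NP [Det that] [N hill]]]]]]]
The words 'the parser reported that hill' are exhaustively dominated by a single S node (built by S → NP VP), so they form a constituent.

Yes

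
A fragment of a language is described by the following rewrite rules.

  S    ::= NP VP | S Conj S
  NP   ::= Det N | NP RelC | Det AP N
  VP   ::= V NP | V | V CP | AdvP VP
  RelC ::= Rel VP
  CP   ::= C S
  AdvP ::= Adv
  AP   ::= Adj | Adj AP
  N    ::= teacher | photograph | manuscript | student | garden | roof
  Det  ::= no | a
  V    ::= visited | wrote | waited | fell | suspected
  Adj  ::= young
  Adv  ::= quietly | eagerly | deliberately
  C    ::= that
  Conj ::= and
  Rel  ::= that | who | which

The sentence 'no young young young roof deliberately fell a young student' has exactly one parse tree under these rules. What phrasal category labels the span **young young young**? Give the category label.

[S [NP [Det no] [AP [Adj young] [AP [Adj young] [AP [Adj young]]]] [N roof]] [VP [AdvP [Adv deliberately]] [VP [V fell] [NP [Det a] [AP [Adj young]] [N student]]]]]
The span 'young young young' is the AP node built by AP → Adj AP.

AP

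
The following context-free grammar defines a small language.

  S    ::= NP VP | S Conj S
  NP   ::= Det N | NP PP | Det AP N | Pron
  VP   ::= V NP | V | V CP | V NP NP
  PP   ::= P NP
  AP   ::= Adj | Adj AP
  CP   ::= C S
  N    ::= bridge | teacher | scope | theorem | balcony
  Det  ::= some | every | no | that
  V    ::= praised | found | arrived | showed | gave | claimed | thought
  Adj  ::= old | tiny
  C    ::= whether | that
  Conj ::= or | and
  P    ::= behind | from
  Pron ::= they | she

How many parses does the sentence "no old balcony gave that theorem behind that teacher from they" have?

The two bracketings:
[S [NP [Det no] [AP [Adj old]] [N balcony]] [VP [V gave] [NP [NP [Det that] [N theorem]] [PP [P behind] [NP [NP [Det that] [N teacher]] [PP [P from] [NP [Pron they]]]]]]]]
[S [NP [Det no] [AP [Adj old]] [N balcony]] [VP [V gave] [NP [NP [NP [Det that] [N theorem]] [PP [P behind] [NP [Det that] [N teacher]]]] [PP [P from] [NP [Pron they]]]]]]
The trees differ in how a recursive rule is bracketed over the same span.

2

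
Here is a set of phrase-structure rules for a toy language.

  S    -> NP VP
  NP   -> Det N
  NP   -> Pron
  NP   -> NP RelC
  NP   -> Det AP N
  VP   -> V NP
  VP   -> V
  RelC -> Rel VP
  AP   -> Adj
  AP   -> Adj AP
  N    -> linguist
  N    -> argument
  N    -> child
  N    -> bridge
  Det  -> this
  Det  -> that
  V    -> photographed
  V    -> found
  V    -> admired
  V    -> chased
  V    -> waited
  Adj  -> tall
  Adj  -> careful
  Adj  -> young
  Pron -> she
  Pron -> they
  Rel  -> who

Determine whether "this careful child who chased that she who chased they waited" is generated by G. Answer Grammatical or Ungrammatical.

A Det word can never sit immediately before a Pron word in any string this grammar generates, so the substring 'that she' rules out a derivation.

Ungrammatical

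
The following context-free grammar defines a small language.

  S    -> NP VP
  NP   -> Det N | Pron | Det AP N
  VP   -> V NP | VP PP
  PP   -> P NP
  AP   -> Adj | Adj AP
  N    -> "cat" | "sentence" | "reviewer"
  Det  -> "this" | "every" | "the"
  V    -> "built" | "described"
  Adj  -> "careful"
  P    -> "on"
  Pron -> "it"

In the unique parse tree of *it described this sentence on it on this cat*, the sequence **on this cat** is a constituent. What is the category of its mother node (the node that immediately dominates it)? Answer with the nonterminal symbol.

S
  NP
    Pron: it
  VP
    VP
      VP
        V: described
        NP
          Det: this
          N: sentence
      PP
        P: on
        NP
          Pron: it
    PP
      P: on
      NP
        Det: this
        N: cat
The span 'on this cat' is the PP node built by PP → P NP.
Its mother is the VP built by VP → VP PP.

VP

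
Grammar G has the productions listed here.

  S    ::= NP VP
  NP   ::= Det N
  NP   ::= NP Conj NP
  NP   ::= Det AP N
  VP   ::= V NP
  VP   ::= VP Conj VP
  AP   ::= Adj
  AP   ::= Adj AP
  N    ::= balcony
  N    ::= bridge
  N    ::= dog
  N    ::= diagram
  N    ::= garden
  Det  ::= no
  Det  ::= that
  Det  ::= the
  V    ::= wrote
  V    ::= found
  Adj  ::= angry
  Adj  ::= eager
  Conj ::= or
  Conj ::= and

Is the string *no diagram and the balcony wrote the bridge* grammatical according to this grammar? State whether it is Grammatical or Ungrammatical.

Grammatical

S
  NP
    NP
      Det: no
      N: diagram
    Conj: and
    NP
      Det: the
      N: balcony
  VP
    V: wrote
    NP
      Det: the
      N: bridge
Each bracket corresponds to one application of a listed rule, so the string is derivable from S.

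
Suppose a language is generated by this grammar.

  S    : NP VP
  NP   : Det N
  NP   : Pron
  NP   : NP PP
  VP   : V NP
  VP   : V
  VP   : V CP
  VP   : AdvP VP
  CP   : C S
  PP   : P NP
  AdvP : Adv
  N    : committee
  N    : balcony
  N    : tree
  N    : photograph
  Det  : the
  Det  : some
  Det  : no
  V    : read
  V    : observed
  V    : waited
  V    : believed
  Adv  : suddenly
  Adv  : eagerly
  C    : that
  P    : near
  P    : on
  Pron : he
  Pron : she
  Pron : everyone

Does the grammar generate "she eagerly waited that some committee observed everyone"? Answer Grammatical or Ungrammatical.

S
  NP
    Pron: she
  VP
    AdvP
      Adv: eagerly
    VP
      V: waited
      CP
        C: that
        S
          NP
            Det: some
            N: committee
          VP
            V: observed
            NP
              Pron: everyone
Each bracket corresponds to one application of a listed rule, so the string is derivable from S.

Grammatical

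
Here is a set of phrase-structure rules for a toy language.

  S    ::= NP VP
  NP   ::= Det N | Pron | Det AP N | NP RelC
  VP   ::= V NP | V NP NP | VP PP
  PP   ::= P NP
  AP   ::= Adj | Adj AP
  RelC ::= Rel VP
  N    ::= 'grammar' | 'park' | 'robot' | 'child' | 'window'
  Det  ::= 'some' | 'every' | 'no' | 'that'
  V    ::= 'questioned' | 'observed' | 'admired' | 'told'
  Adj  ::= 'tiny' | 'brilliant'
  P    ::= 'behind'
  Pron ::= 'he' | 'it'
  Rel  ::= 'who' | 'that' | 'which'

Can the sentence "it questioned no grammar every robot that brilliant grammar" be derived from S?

For S → NP VP, the only prefix that parses as NP is 'it', but the remainder 'questioned no grammar every robot that brilliant grammar' is not a VP under these rules.

Ungrammatical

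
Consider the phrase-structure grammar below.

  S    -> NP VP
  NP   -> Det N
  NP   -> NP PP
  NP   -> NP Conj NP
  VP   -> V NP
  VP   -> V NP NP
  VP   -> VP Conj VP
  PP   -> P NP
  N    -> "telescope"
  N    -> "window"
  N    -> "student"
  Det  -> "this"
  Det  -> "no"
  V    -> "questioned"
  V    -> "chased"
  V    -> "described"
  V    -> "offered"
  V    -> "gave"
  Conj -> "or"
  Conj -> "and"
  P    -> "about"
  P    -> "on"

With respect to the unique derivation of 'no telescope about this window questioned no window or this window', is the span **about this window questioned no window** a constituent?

[S [NP [NP [Det no] [N telescope]] [PP [P about] [NP [Det this] [N window]]]] [VP [V questioned] [NP [NP [Det no] [N window]] [Conj or] [NP [Det this] [N window]]]]]
The smallest constituent containing 'about this window questioned no window' is the S spanning 'no telescope about this window questioned no window or this window'; no single node in the tree dominates exactly the given words.

No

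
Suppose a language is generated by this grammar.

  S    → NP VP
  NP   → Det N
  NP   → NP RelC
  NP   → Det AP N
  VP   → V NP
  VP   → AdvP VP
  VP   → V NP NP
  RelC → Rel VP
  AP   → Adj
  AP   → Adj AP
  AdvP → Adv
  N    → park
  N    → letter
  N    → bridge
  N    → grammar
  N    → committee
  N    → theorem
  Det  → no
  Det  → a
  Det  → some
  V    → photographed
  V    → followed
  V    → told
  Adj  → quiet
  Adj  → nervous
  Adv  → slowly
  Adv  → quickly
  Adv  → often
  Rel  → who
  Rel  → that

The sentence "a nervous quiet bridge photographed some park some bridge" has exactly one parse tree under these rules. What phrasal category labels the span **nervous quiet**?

AP

S
  NP
    Det: a
    AP
      Adj: nervous
      AP
        Adj: quiet
    N: bridge
  VP
    V: photographed
    NP
      Det: some
      N: park
    NP
      Det: some
      N: bridge
The span 'nervous quiet' is the AP node built by AP → Adj AP.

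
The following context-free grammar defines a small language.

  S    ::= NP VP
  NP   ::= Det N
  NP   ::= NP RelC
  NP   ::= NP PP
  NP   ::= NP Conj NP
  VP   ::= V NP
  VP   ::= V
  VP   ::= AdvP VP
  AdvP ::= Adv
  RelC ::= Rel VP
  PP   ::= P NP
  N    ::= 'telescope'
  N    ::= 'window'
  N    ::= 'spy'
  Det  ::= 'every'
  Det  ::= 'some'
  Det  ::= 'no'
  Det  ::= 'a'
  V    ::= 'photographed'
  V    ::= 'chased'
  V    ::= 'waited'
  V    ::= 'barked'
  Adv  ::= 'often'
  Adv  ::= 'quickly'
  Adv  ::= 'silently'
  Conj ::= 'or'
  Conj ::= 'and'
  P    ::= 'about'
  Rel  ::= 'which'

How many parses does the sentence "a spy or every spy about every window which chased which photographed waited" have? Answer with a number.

Two of the 9 distinct bracketings:
[S [NP [NP [NP [NP [NP [Det a] [N spy]] [Conj or] [NP [Det every] [N spy]]] [PP [P about] [NP [Det every] [N window]]]] [RelC [Rel which] [VP [V chased]]]] [RelC [Rel which] [VP [V photographed]]]] [VP [V waited]]]
[S [NP [NP [NP [NP [Det a] [N spy]] [Conj or] [NP [NP [Det every] [N spy]] [PP [P about] [NP [Det every] [N window]]]]] [RelC [Rel which] [VP [V chased]]]] [RelC [Rel which] [VP [V photographed]]]] [VP [V waited]]]
The trees differ in how a recursive rule is bracketed over the same span.

9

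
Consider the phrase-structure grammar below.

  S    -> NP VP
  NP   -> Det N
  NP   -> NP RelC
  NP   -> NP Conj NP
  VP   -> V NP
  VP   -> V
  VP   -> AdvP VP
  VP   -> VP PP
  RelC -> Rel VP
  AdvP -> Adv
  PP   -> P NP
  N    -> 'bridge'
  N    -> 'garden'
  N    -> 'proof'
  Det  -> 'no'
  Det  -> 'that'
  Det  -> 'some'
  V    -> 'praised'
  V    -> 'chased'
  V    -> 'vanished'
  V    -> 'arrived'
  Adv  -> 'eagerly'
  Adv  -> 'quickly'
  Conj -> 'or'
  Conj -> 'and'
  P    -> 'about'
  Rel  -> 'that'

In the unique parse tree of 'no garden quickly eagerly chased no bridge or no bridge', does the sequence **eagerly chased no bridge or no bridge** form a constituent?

Yes

[S [NP [Det no] [N garden]] [VP [AdvP [Adv quickly]] [VP [AdvP [Adv eagerly]] [VP [V chased] [NP [NP [Det no] [N bridge]] [Conj or] [NP [Det no] [N bridge]]]]]]]
The words 'eagerly chased no bridge or no bridge' are exhaustively dominated by a single VP node (built by VP → AdvP VP), so they form a constituent.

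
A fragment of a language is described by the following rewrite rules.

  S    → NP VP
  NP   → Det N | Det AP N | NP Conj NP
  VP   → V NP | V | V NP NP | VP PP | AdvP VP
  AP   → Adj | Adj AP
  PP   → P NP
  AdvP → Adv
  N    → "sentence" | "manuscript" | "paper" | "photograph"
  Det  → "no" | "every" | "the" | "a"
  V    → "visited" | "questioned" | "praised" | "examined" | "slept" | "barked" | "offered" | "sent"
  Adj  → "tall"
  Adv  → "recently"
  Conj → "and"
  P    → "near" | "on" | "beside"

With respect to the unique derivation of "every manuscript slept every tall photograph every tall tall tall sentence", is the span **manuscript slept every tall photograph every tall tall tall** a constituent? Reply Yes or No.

No

[S [NP [Det every] [N manuscript]] [VP [V slept] [NP [Det every] [AP [Adj tall]] [N photograph]] [NP [Det every] [AP [Adj tall] [AP [Adj tall] [AP [Adj tall]]]] [N sentence]]]]
The smallest constituent containing 'manuscript slept every tall photograph every tall tall tall' is the S spanning 'every manuscript slept every tall photograph every tall tall tall sentence'; no single node in the tree dominates exactly the given words.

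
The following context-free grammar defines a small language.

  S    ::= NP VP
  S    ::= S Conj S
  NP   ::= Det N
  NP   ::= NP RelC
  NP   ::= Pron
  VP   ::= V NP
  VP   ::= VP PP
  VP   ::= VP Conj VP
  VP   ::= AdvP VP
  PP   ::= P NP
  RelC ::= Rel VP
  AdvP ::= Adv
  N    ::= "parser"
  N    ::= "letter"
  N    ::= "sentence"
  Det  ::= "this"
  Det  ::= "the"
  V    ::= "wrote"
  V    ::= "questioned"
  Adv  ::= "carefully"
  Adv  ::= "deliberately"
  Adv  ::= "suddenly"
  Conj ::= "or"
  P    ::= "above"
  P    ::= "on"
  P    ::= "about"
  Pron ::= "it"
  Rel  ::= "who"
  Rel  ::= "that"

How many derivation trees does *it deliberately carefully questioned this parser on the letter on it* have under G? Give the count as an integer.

6

Two of the 6 distinct bracketings:
[S [NP [Pron it]] [VP [VP [VP [AdvP [Adv deliberately]] [VP [AdvP [Adv carefully]] [VP [V questioned] [NP [Det this] [N parser]]]]] [PP [P on] [NP [Det the] [N letter]]]] [PP [P on] [NP [Pron it]]]]]
[S [NP [Pron it]] [VP [VP [AdvP [Adv deliberately]] [VP [VP [AdvP [Adv carefully]] [VP [V questioned] [NP [Det this] [N parser]]]] [PP [P on] [NP [Det the] [N letter]]]]] [PP [P on] [NP [Pron it]]]]]
The trees differ in how a recursive rule is bracketed over the same span.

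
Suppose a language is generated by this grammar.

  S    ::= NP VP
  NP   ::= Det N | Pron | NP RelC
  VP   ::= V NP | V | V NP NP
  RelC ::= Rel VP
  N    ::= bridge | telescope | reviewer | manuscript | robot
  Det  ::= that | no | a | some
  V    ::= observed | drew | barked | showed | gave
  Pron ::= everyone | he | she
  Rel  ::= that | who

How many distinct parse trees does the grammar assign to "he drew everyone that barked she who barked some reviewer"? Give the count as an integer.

Two of the 6 distinct bracketings:
[S [NP [Pron he]] [VP [V drew] [NP [NP [Pron everyone]] [RelC [Rel that] [VP [V barked] [NP [NP [Pron she]] [RelC [Rel who] [VP [V barked] [NP [Det some] [N reviewer]]]]]]]]]]
[S [NP [Pron he]] [VP [V drew] [NP [NP [Pron everyone]] [RelC [Rel that] [VP [V barked] [NP [NP [Pron she]] [RelC [Rel who] [VP [V barked]]]] [NP [Det some] [N reviewer]]]]]]]
The difference turns on whether VP → V is used at the relevant span, versus an alternative expansion of VP.

6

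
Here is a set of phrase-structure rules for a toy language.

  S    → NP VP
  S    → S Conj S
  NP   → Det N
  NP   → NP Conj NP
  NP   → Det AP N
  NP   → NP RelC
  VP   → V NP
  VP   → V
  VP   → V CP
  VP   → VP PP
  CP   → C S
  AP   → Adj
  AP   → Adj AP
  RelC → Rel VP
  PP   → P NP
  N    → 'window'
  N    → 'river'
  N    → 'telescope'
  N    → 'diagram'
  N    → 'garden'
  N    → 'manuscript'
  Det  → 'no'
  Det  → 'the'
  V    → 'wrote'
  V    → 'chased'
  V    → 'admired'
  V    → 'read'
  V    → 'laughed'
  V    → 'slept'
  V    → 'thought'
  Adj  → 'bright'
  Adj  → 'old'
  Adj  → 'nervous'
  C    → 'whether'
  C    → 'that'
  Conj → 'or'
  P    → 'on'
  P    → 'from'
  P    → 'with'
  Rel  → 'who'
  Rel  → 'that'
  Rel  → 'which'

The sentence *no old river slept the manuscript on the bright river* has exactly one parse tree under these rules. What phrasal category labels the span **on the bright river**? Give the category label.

PP

S
  NP
    Det: no
    AP
      Adj: old
    N: river
  VP
    VP
      V: slept
      NP
        Det: the
        N: manuscript
    PP
      P: on
      NP
        Det: the
        AP
          Adj: bright
        N: river
The span 'on the bright river' is the PP node built by PP → P NP.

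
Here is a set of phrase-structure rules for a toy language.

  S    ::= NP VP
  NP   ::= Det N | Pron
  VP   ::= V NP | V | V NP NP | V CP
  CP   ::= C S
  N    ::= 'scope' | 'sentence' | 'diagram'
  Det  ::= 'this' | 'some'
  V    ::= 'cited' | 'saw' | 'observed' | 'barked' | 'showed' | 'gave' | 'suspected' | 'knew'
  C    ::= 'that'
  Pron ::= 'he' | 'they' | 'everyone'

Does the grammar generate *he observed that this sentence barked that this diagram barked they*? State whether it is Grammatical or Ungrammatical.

[S [NP [Pron he]] [VP [V observed] [CP [C that] [S [NP [Det this] [N sentence]] [VP [V barked] [CP [C that] [S [NP [Det this] [N diagram]] [VP [V barked] [NP [Pron they]]]]]]]]]]
Every word is introduced by a lexical rule and the phrasal rules combine the resulting categories into a single S.

Grammatical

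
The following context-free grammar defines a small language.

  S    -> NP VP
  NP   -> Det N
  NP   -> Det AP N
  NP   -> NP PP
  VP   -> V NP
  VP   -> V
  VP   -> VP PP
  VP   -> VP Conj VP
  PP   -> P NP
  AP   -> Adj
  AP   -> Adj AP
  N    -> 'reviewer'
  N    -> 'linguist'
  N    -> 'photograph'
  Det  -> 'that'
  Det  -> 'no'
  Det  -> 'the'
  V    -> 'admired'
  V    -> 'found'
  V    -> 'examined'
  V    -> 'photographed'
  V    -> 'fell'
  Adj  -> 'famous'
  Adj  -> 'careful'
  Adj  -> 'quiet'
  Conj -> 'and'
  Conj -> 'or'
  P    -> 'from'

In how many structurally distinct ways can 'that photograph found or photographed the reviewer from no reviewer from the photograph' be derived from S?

9

Two of the 9 distinct bracketings:
[S [NP [Det that] [N photograph]] [VP [VP [VP [V found]] [Conj or] [VP [V photographed] [NP [Det the] [N reviewer]]]] [PP [P from] [NP [NP [Det no] [N reviewer]] [PP [P from] [NP [Det the] [N photograph]]]]]]]
[S [NP [Det that] [N photograph]] [VP [VP [VP [VP [V found]] [Conj or] [VP [V photographed] [NP [Det the] [N reviewer]]]] [PP [P from] [NP [Det no] [N reviewer]]]] [PP [P from] [NP [Det the] [N photograph]]]]]
The difference turns on whether NP → NP PP is used at the relevant span, versus an alternative expansion of NP.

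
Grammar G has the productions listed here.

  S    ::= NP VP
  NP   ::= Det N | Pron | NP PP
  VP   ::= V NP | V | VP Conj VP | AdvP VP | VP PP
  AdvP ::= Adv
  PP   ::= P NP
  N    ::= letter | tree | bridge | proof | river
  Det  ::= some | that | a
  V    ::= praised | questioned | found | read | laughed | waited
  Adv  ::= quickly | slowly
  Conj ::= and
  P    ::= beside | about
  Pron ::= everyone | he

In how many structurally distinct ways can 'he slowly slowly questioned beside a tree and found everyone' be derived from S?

6

Two of the 6 distinct bracketings:
[S [NP [Pron he]] [VP [VP [AdvP [Adv slowly]] [VP [AdvP [Adv slowly]] [VP [VP [V questioned]] [PP [P beside] [NP [Det a] [N tree]]]]]] [Conj and] [VP [V found] [NP [Pron everyone]]]]]
[S [NP [Pron he]] [VP [VP [AdvP [Adv slowly]] [VP [VP [AdvP [Adv slowly]] [VP [V questioned]]] [PP [P beside] [NP [Det a] [N tree]]]]] [Conj and] [VP [V found] [NP [Pron everyone]]]]]
The trees differ in how a recursive rule is bracketed over the same span.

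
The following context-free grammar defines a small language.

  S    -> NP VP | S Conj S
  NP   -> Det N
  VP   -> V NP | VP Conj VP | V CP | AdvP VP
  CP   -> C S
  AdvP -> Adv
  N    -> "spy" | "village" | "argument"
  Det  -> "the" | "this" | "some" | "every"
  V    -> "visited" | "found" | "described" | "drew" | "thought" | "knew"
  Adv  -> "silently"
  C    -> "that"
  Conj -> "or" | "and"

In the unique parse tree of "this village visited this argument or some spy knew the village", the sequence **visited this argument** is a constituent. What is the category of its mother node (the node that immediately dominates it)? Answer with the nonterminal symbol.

S
  S
    NP
      Det: this
      N: village
    VP
      V: visited
      NP
        Det: this
        N: argument
  Conj: or
  S
    NP
      Det: some
      N: spy
    VP
      V: knew
      NP
        Det: the
        N: village
The span 'visited this argument' is the VP node built by VP → V NP.
Its mother is the S built by S → NP VP.

S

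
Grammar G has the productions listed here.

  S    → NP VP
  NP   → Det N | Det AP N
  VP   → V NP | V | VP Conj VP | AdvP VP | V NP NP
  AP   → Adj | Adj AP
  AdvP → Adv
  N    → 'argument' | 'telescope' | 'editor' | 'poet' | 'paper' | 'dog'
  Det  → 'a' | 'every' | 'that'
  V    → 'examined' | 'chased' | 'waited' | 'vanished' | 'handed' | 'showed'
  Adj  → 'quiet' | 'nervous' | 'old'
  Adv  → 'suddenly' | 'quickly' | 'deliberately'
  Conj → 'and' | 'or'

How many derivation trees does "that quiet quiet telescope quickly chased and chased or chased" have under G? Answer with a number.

5

Two of the 5 distinct bracketings:
[S [NP [Det that] [AP [Adj quiet] [AP [Adj quiet]]] [N telescope]] [VP [VP [AdvP [Adv quickly]] [VP [V chased]]] [Conj and] [VP [VP [V chased]] [Conj or] [VP [V chased]]]]]
[S [NP [Det that] [AP [Adj quiet] [AP [Adj quiet]]] [N telescope]] [VP [VP [VP [AdvP [Adv quickly]] [VP [V chased]]] [Conj and] [VP [V chased]]] [Conj or] [VP [V chased]]]]
The trees differ in how a recursive rule is bracketed over the same span.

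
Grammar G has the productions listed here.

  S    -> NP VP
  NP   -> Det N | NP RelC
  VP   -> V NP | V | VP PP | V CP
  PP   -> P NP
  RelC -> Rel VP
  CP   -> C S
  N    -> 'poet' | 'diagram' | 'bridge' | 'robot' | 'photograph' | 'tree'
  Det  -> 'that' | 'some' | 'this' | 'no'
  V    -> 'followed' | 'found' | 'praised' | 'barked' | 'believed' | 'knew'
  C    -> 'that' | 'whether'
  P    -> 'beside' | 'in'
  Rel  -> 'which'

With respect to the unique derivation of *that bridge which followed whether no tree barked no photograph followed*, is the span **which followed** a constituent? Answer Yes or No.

No

[S [NP [NP [Det that] [N bridge]] [RelC [Rel which] [VP [V followed] [CP [C whether] [S [NP [Det no] [N tree]] [VP [V barked] [NP [Det no] [N photograph]]]]]]]] [VP [V followed]]]
The smallest constituent containing 'which followed' is the RelC spanning 'which followed whether no tree barked no photograph'; no single node in the tree dominates exactly the given words.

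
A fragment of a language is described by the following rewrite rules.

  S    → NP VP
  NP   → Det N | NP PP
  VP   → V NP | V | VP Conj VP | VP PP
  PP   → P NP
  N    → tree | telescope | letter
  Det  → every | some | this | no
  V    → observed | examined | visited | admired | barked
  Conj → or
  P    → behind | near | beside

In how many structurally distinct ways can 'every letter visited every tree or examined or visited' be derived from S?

The two bracketings:
[S [NP [Det every] [N letter]] [VP [VP [V visited] [NP [Det every] [N tree]]] [Conj or] [VP [VP [V examined]] [Conj or] [VP [V visited]]]]]
[S [NP [Det every] [N letter]] [VP [VP [VP [V visited] [NP [Det every] [N tree]]] [Conj or] [VP [V examined]]] [Conj or] [VP [V visited]]]]
The trees differ in how a recursive rule is bracketed over the same span.

2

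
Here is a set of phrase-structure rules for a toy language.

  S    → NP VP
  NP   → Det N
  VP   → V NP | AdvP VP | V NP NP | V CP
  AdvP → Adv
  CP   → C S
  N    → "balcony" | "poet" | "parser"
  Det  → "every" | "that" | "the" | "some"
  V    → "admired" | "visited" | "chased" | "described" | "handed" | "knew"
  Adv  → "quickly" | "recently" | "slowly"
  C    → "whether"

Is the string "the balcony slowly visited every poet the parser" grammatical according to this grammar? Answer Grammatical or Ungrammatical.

S
  NP
    Det: the
    N: balcony
  VP
    AdvP
      Adv: slowly
    VP
      V: visited
      NP
        Det: every
        N: poet
      NP
        Det: the
        N: parser
The bracketing above is licensed at every node by one of the given productions, with S at the root.

Grammatical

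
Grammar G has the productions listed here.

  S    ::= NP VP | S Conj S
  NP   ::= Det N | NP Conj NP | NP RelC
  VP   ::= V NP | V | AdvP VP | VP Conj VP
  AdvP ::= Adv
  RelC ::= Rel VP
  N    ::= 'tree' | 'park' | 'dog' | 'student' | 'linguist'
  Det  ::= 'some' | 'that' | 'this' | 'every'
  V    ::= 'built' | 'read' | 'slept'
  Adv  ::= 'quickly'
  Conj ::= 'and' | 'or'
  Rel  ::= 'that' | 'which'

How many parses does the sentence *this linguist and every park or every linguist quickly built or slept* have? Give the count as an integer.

Two of the 4 distinct bracketings:
[S [NP [NP [Det this] [N linguist]] [Conj and] [NP [NP [Det every] [N park]] [Conj or] [NP [Det every] [N linguist]]]] [VP [AdvP [Adv quickly]] [VP [VP [V built]] [Conj or] [VP [V slept]]]]]
[S [NP [NP [Det this] [N linguist]] [Conj and] [NP [NP [Det every] [N park]] [Conj or] [NP [Det every] [N linguist]]]] [VP [VP [AdvP [Adv quickly]] [VP [V built]]] [Conj or] [VP [V slept]]]]
The trees differ in how a recursive rule is bracketed over the same span.

4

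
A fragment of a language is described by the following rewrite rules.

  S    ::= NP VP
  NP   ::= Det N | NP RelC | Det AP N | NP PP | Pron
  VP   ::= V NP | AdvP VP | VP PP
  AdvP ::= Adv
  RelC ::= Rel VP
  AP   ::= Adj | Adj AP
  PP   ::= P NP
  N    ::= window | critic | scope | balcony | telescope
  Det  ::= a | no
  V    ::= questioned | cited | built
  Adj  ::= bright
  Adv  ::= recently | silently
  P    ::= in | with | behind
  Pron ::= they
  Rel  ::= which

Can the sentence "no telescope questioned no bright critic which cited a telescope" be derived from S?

S
  NP
    Det: no
    N: telescope
  VP
    V: questioned
    NP
      NP
        Det: no
        AP
          Adj: bright
        N: critic
      RelC
        Rel: which
        VP
          V: cited
          NP
            Det: a
            N: telescope
The bracketing above is licensed at every node by one of the given productions, with S at the root.

Grammatical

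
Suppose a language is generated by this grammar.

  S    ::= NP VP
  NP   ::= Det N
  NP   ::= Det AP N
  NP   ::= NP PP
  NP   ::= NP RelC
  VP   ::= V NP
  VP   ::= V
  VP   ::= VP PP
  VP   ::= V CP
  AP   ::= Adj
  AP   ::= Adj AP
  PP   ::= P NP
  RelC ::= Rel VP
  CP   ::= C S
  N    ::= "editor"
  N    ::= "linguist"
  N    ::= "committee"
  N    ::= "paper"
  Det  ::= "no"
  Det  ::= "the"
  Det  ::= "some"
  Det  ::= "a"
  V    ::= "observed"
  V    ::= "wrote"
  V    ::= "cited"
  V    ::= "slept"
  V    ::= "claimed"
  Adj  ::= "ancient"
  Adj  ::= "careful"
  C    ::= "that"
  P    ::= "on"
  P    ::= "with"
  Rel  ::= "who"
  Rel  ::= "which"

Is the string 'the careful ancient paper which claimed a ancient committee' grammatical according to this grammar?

Ungrammatical

For S → NP VP, every NP-prefix leaves a non-VP remainder: after 'the careful ancient paper' the remainder is not a VP; after 'the careful ancient paper which claimed' the remainder is not a VP.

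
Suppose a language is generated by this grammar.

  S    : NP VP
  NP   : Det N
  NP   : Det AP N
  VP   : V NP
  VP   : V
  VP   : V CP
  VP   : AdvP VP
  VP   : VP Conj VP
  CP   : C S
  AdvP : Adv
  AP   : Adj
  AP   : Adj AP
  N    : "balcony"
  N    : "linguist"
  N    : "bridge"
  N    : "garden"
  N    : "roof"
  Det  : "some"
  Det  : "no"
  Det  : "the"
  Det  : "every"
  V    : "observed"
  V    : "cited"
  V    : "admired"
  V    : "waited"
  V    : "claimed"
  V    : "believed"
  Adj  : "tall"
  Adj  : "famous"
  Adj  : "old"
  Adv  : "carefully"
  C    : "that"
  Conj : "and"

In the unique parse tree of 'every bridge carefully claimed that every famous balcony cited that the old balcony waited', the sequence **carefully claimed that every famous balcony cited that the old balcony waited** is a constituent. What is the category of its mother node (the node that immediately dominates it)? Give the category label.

[S [NP [Det every] [N bridge]] [VP [AdvP [Adv carefully]] [VP [V claimed] [CP [C that] [S [NP [Det every] [AP [Adj famous]] [N balcony]] [VP [V cited] [CP [C that] [S [NP [Det the] [AP [Adj old]] [N balcony]] [VP [V waited]]]]]]]]]]
The span 'carefully claimed that every famous balcony cited that the old balcony waited' is the VP node built by VP → AdvP VP.
Its mother is the S built by S → NP VP.

S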